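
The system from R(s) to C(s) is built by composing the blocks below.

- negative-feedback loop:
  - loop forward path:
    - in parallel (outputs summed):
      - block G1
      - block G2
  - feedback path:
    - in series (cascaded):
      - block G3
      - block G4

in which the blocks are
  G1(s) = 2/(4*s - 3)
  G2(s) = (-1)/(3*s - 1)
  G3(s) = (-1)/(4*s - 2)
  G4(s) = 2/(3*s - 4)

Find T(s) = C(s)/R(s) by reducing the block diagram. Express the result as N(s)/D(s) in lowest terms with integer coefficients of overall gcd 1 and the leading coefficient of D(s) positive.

Reducing step by step:

[1] parallel reduction of G1, G2: (2*s + 1)/(12*s^2 - 13*s + 3)
[2] combine G3, G4 in series: (-1)/(6*s^2 - 11*s + 4)
[3] feedback reduction of (G1+G2), (G3*G4); the result is T(s) itself (integer coefficients, no common factor, positive leading denominator coefficient)

Answer: (12*s^3 - 16*s^2 - 3*s + 4)/(72*s^4 - 210*s^3 + 209*s^2 - 87*s + 11)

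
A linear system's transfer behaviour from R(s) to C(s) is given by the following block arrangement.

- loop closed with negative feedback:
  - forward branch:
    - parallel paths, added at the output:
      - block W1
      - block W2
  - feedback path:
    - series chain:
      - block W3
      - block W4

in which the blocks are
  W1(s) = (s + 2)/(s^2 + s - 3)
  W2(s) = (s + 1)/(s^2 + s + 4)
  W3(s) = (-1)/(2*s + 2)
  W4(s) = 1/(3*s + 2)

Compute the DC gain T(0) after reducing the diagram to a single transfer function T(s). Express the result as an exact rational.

Reducing step by step:

Step 1. sum the parallel branches W1, W2; result (2*s^3 + 5*s^2 + 4*s + 5)/(s^4 + 2*s^3 + 2*s^2 + s - 12)
Step 2. reduce the series chain W3, W4; result (-1)/(6*s^2 + 10*s + 4)
Step 3. apply the feedback formula to (W1+W2), (W3*W4); result (12*s^5 + 50*s^4 + 82*s^3 + 90*s^2 + 66*s + 20)/(6*s^6 + 22*s^5 + 36*s^4 + 32*s^3 - 59*s^2 - 120*s - 53)
The step-3 result is T(s). Setting s = 0: T(0) = 20/(-53) = -20/53.

Answer: -20/53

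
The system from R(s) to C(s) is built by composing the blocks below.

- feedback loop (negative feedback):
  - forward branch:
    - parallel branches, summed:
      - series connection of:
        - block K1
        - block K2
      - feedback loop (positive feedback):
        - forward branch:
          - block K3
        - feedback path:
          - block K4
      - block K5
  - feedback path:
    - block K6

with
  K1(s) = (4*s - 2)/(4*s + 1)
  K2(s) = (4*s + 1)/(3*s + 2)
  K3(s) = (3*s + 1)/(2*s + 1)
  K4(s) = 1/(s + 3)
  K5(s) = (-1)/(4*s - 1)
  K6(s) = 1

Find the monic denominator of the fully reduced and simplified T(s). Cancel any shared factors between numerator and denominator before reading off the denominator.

(1) reduce the series chain K1, K2 = (4*s - 2)/(3*s + 2)
(2) reduce the feedback loop with forward K3 and return K4 = (3*s^2 + 10*s + 3)/(2*s^2 + 4*s + 2)
(3) parallel reduction of (K1*K2), [K3/(1-K3*K4)], K5 = (68*s^4 + 169*s^3 + 52*s^2 - 35*s - 6)/(24*s^4 + 58*s^3 + 40*s^2 + 2*s - 4)
(4) collapse the loop (((K1*K2)+[K3/(1-K3*K4)]+K5) forward, K6 return) = (68*s^4 + 169*s^3 + 52*s^2 - 35*s - 6)/(92*s^4 + 227*s^3 + 92*s^2 - 33*s - 10)
That last expression is T(s), already simplified. Scaling its denominator by 1/92 (the reciprocal of the leading coefficient) yields the monic denominator.

Hence the answer: s^4 + 227*s^3/92 + s^2 - 33*s/92 - 5/46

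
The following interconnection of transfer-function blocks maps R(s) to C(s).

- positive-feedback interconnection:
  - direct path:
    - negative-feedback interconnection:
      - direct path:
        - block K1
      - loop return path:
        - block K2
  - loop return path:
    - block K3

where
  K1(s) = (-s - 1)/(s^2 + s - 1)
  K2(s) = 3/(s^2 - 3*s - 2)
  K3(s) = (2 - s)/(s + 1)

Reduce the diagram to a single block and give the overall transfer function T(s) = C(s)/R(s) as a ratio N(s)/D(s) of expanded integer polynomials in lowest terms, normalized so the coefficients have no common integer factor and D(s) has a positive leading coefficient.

Step 1. apply the feedback formula to K1, K2 gives (-s^3 + 2*s^2 + 5*s + 2)/(s^4 - 2*s^3 - 6*s^2 - 2*s - 1)
Step 2. feedback reduction of [K1/(1+K1*K2)], K3, giving the overall T(s)

Hence the answer: (-s^3 + 2*s^2 + 5*s + 2)/(s^4 - 3*s^3 - s^2 - 6*s - 5)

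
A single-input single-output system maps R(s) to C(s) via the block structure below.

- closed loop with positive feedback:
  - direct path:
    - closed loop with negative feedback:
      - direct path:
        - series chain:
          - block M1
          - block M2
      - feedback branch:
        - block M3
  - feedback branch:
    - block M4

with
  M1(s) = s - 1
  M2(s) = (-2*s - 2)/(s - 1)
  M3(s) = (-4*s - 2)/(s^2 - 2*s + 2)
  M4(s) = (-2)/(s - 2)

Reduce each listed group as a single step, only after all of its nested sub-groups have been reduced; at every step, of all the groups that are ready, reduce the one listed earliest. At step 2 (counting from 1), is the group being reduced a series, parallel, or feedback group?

[1] combine M1, M2 in series
[2] reduce the feedback loop with forward (M1*M2) and return M3
[3] apply the feedback formula to [(M1*M2)/(1+(M1*M2)*M3)], M4
The group at step 2 is a feedback group.

Therefore the answer is feedback.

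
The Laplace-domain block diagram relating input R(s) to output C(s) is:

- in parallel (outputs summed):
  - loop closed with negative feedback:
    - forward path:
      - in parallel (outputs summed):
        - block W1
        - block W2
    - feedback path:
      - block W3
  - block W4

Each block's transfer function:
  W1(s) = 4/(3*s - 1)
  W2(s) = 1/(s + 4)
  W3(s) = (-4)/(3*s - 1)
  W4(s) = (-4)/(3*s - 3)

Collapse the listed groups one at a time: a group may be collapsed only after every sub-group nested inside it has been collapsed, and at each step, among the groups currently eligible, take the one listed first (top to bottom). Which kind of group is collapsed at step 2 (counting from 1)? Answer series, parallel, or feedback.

Step 1. add W1, W2 (parallel)
Step 2. feedback reduction of (W1+W2), W3
Step 3. sum the parallel branches [(W1+W2)/(1+(W1+W2)*W3)], W4
So the answer for step 2 is feedback.

Hence the answer: feedback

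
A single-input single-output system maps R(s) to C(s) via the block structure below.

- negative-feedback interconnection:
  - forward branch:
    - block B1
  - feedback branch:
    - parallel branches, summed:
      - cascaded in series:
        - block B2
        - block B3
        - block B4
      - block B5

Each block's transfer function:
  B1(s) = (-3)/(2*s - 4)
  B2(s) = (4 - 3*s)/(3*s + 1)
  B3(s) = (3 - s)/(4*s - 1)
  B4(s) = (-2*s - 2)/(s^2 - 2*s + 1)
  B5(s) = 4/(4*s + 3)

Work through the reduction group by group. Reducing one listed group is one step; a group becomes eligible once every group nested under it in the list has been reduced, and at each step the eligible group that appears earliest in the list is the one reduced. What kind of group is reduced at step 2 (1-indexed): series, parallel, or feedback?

Reducing step by step:

Step 1 - multiply B2, B3, B4 (series)
Step 2 - combine (B2*B3*B4), B5 in parallel
Step 3 - reduce the feedback loop with forward B1 and return ((B2*B3*B4)+B5)
So the answer for step 2 is parallel.

Answer: parallel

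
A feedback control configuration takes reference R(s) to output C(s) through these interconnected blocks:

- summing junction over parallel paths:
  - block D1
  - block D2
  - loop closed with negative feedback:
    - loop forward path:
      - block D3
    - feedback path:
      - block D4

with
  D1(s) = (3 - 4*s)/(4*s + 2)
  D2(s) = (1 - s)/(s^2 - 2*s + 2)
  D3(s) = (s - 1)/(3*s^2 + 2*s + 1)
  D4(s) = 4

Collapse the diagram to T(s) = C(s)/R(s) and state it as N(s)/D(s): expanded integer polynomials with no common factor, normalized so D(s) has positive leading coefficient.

First reduce the diagram to T(s).

1. close the feedback loop around D3, D4, giving (s - 1)/(3*s^2 + 6*s - 3)
2. add D1, D2, [D3/(1+D3*D4)] (parallel), which is the overall transfer function T(s) = C(s)/R(s) in lowest terms

Answer: (-12*s^5 + s^4 + 8*s^3 - 59*s^2 + 84*s - 28)/(12*s^5 + 6*s^4 - 36*s^3 + 54*s^2 + 12*s - 12)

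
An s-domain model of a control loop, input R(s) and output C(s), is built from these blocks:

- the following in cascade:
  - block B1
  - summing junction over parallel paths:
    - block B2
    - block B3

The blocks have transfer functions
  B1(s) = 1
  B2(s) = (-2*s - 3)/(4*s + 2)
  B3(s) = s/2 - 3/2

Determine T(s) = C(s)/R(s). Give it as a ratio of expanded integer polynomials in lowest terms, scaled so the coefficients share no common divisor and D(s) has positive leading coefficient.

Reducing step by step:

Step 1: sum the parallel branches B2, B3 gives (2*s^2 - 7*s - 6)/(4*s + 2)
Step 2: multiply B1, (B2+B3) (series), giving the overall T(s)

Answer: (2*s^2 - 7*s - 6)/(4*s + 2)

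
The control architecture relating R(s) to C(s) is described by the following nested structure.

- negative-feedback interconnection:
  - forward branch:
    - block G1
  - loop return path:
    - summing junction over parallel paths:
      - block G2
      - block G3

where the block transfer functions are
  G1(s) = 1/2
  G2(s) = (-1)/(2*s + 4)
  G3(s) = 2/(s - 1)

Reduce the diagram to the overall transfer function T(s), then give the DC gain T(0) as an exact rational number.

Reducing step by step:

Step 1 - sum the parallel branches G2, G3: (3*s + 9)/(2*s^2 + 2*s - 4)
Step 2 - collapse the loop (G1 forward, (G2+G3) return): (2*s^2 + 2*s - 4)/(4*s^2 + 7*s + 1)
Evaluating the step-2 result (the overall T(s)) at s = 0 gives T(0) = -4/1 = -4.

Answer: -4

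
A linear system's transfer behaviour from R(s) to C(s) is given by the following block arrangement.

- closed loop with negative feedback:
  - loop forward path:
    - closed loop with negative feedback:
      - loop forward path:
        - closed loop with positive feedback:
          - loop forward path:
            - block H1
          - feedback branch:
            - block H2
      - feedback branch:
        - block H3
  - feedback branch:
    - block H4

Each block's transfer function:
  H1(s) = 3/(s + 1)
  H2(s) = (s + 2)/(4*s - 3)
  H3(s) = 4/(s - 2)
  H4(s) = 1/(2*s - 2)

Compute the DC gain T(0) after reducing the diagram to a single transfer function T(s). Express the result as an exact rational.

Step 1 - collapse the loop (H1 forward, H2 return) gives (12*s - 9)/(4*s^2 - 2*s - 9)
Step 2 - reduce the feedback loop with forward [H1/(1-H1*H2)] and return H3 gives (12*s^2 - 33*s + 18)/(4*s^3 - 10*s^2 + 43*s - 18)
Step 3 - close the feedback loop around [[H1/(1-H1*H2)]/(1+[H1/(1-H1*H2)]*H3)], H4 gives (24*s^3 - 90*s^2 + 102*s - 36)/(8*s^4 - 28*s^3 + 118*s^2 - 155*s + 54)
DC gain: substitute s = 0 into T(s) from step 3: T(0) = -36/54 = -2/3.

Answer: -2/3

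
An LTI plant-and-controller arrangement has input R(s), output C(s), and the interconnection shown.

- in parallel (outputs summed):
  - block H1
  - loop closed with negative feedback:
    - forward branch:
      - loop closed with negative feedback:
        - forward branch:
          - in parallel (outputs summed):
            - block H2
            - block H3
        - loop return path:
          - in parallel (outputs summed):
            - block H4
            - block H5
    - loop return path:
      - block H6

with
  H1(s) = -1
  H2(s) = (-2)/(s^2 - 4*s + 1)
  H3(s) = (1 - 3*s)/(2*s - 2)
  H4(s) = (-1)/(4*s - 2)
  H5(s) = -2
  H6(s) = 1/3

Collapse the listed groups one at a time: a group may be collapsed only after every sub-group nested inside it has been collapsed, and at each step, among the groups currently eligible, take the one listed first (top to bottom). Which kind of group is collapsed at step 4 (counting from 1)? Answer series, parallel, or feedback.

(1) reduce the parallel group H2, H3
(2) combine H4, H5 in parallel
(3) feedback reduction of (H2+H3), (H4+H5)
(4) reduce the feedback loop with forward [(H2+H3)/(1+(H2+H3)*(H4+H5))] and return H6
(5) combine H1, [[(H2+H3)/(1+(H2+H3)*(H4+H5))]/(1+[(H2+H3)/(1+(H2+H3)*(H4+H5))]*H6)] in parallel
At step 4 the group reduced is feedback.

Therefore the answer is feedback.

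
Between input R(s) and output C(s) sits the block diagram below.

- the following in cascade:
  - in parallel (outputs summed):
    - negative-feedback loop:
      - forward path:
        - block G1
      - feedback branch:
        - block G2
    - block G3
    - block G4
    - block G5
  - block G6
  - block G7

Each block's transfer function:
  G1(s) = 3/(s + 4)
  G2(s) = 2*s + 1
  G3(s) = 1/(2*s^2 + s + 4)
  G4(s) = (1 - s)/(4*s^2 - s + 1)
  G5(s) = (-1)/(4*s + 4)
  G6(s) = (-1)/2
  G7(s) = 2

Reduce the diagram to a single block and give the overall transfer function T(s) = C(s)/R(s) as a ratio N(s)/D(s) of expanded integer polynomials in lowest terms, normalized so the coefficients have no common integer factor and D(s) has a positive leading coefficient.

[1] close the feedback loop around G1, G2 -> 3/(7*s + 7)
[2] combine [G1/(1+G1*G2)], G3, G4, G5 in parallel -> (-16*s^4 + 94*s^3 + 113*s^2 + 13*s + 160)/(224*s^5 + 280*s^4 + 532*s^3 + 392*s^2 + 28*s + 112)
[3] multiply ([G1/(1+G1*G2)]+G3+G4+G5), G6, G7 (series), which is the overall transfer function T(s) = C(s)/R(s) in lowest terms

Hence the answer: (16*s^4 - 94*s^3 - 113*s^2 - 13*s - 160)/(224*s^5 + 280*s^4 + 532*s^3 + 392*s^2 + 28*s + 112)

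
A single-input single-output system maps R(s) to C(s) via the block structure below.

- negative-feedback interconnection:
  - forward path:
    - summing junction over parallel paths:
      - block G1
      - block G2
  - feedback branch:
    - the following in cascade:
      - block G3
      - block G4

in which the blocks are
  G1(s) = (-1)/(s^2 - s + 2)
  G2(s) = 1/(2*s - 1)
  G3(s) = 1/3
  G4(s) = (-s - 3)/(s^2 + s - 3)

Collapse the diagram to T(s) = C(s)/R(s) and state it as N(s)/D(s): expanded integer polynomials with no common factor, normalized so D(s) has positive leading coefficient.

The answer is (3*s^4 - 6*s^3 - 9*s^2 + 36*s - 27)/(6*s^5 - 3*s^4 - 13*s^3 + 36*s^2 - 45*s + 9).

Reasoning:
Step 1 - add G1, G2 (parallel) -> (s^2 - 3*s + 3)/(2*s^3 - 3*s^2 + 5*s - 2)
Step 2 - multiply G3, G4 (series) -> (-s - 3)/(3*s^2 + 3*s - 9)
Step 3 - close the feedback loop around (G1+G2), (G3*G4), which is the overall transfer function T(s) = C(s)/R(s) in lowest terms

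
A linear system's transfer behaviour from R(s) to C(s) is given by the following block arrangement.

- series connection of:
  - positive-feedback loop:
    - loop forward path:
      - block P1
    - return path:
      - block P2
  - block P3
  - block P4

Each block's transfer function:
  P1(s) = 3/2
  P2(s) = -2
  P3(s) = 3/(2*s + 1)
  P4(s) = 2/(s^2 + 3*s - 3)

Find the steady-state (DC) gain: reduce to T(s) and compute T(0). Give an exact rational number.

[1] apply the feedback formula to P1, P2 gives 3/8
[2] reduce the series chain [P1/(1-P1*P2)], P3, P4 gives 9/(8*s^3 + 28*s^2 - 12*s - 12)
That last expression is T(s); at s = 0 only the constant terms survive, so T(0) = 9/(-12) = -3/4.

Therefore the answer is -3/4.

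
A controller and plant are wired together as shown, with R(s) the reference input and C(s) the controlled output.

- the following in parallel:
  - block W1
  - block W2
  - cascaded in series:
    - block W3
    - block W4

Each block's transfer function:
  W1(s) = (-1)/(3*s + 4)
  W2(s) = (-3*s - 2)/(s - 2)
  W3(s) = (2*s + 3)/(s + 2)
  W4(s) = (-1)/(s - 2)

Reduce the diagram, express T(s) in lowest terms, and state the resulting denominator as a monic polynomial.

Step 1: combine W3, W4 in series -> (-2*s - 3)/(s^2 - 4)
Step 2: reduce the parallel group W1, W2, (W3*W4) -> (-9*s^3 - 43*s^2 - 61*s - 24)/(3*s^3 + 4*s^2 - 12*s - 16)
That last expression is T(s), already simplified. Scaling its denominator by 1/3 (the reciprocal of the leading coefficient) yields the monic denominator.

Final answer: s^3 + 4*s^2/3 - 4*s - 16/3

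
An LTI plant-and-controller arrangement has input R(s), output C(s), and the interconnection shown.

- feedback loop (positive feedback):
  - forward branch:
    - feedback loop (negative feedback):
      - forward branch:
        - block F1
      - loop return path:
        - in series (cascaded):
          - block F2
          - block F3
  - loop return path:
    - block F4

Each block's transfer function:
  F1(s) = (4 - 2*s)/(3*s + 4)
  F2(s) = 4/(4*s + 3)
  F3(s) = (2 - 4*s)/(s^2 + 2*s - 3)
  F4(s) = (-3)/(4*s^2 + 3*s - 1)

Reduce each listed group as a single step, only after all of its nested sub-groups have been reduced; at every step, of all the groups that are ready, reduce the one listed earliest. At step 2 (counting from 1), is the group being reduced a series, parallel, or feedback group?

Step 1 - series reduction of F2, F3
Step 2 - collapse the loop (F1 forward, (F2*F3) return)
Step 3 - collapse the loop ([F1/(1+F1*(F2*F3))] forward, F4 return)
So the answer for step 2 is feedback.

Final answer: feedback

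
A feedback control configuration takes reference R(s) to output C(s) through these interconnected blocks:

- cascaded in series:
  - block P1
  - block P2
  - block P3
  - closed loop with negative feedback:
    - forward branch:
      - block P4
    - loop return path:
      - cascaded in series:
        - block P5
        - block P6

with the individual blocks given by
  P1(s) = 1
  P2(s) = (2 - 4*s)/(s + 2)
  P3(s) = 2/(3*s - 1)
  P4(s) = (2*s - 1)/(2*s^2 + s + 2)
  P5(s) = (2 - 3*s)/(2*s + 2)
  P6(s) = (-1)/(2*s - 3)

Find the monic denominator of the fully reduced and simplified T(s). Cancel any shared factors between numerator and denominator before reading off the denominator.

Answer: s^6 + 5*s^5/3 - 2*s^4/3 - 17*s^3/8 - 115*s^2/24 - 2*s/3 + 5/6

Working:
Step 1 - combine P5, P6 in series = (3*s - 2)/(4*s^2 - 2*s - 6)
Step 2 - reduce the feedback loop with forward P4 and return (P5*P6) = (8*s^3 - 8*s^2 - 10*s + 6)/(8*s^4 - 17*s - 10)
Step 3 - cascade P1, P2, P3, [P4/(1+P4*(P5*P6))] = (-64*s^4 + 96*s^3 + 48*s^2 - 88*s + 24)/(24*s^6 + 40*s^5 - 16*s^4 - 51*s^3 - 115*s^2 - 16*s + 20)
That last expression is T(s), already simplified. Scaling its denominator by 1/24 (the reciprocal of the leading coefficient) yields the monic denominator.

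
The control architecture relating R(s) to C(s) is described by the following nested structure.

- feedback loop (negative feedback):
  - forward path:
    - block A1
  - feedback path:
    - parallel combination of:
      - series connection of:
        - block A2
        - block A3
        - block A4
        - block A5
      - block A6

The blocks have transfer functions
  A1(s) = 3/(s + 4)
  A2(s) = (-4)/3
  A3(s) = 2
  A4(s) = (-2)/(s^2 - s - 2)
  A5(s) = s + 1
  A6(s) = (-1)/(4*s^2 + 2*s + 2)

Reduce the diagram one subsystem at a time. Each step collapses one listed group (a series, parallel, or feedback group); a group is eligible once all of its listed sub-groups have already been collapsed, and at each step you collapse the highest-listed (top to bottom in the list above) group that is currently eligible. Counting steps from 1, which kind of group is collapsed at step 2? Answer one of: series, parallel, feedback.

[1] series reduction of A2, A3, A4, A5
[2] reduce the parallel group (A2*A3*A4*A5), A6
[3] reduce the feedback loop with forward A1 and return ((A2*A3*A4*A5)+A6)
Step 2 collapses a parallel group.

Hence the answer: parallel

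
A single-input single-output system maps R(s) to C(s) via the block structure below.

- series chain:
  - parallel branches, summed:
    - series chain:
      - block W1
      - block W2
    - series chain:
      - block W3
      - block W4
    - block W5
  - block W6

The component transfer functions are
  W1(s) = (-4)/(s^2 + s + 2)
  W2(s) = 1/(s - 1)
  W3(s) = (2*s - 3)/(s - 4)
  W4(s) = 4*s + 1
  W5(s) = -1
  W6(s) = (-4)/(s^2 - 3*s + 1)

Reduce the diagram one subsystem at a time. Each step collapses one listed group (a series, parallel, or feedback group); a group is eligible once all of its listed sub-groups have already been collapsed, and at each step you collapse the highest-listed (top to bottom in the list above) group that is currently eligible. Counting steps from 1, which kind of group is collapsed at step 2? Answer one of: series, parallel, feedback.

Step 1. combine W1, W2 in series
Step 2. reduce the series chain W3, W4
Step 3. combine (W1*W2), (W3*W4), W5 in parallel
Step 4. combine ((W1*W2)+(W3*W4)+W5), W6 in series
Step 2 collapses a series group.

Answer: series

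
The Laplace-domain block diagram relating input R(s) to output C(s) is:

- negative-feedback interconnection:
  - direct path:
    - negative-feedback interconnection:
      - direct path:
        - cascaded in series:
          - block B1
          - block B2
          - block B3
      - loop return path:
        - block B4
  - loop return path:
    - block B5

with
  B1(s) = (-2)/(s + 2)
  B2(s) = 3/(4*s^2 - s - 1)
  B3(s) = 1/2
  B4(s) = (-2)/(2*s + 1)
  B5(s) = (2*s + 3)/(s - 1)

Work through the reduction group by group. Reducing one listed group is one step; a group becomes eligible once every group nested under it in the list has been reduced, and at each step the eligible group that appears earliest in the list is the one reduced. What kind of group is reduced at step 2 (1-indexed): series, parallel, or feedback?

1. series reduction of B1, B2, B3
2. reduce the feedback loop with forward (B1*B2*B3) and return B4
3. apply the feedback formula to [(B1*B2*B3)/(1+(B1*B2*B3)*B4)], B5
So the answer for step 2 is feedback.

Answer: feedback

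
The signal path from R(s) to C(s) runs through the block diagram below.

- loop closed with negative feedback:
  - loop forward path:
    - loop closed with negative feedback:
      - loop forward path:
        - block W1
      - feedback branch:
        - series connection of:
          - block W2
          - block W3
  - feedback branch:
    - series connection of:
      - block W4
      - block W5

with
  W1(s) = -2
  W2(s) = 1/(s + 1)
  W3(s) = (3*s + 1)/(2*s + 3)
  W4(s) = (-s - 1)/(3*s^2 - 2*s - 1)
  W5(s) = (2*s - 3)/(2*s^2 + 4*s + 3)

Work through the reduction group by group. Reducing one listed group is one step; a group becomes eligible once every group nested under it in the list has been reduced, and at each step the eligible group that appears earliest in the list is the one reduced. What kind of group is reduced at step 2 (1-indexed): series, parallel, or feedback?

Step 1 - series reduction of W2, W3
Step 2 - apply the feedback formula to W1, (W2*W3)
Step 3 - series reduction of W4, W5
Step 4 - apply the feedback formula to [W1/(1+W1*(W2*W3))], (W4*W5)
Step 2: feedback.

Final answer: feedback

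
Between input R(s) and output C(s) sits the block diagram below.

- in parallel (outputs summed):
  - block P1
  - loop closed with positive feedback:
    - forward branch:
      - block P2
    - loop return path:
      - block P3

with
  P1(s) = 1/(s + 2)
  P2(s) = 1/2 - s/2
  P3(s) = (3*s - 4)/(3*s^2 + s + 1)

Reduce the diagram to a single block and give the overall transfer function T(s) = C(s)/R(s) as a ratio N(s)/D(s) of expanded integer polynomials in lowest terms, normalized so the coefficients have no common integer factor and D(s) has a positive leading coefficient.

Answer: (-3*s^4 - 4*s^3 + 13*s^2 - 4*s + 8)/(9*s^3 + 13*s^2 - 4*s + 12)

Working:
Step 1: collapse the loop (P2 forward, P3 return) = (-3*s^3 + 2*s^2 + 1)/(9*s^2 - 5*s + 6)
Step 2: parallel reduction of P1, [P2/(1-P2*P3)], giving the overall T(s)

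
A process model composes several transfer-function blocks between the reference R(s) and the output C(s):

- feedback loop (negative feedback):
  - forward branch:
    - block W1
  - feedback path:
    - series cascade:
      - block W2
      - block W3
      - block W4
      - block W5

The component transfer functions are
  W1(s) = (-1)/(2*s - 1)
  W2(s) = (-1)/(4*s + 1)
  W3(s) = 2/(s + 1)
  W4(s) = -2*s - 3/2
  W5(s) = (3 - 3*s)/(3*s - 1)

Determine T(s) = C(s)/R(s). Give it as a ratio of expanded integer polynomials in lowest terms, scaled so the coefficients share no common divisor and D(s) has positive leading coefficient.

1. cascade W2, W3, W4, W5 -> (-12*s^2 + 3*s + 9)/(12*s^3 + 11*s^2 - 2*s - 1)
2. apply the feedback formula to W1, (W2*W3*W4*W5); the result is T(s) itself (integer coefficients, no common factor, positive leading denominator coefficient)

Answer: (-12*s^3 - 11*s^2 + 2*s + 1)/(24*s^4 + 10*s^3 - 3*s^2 - 3*s - 8)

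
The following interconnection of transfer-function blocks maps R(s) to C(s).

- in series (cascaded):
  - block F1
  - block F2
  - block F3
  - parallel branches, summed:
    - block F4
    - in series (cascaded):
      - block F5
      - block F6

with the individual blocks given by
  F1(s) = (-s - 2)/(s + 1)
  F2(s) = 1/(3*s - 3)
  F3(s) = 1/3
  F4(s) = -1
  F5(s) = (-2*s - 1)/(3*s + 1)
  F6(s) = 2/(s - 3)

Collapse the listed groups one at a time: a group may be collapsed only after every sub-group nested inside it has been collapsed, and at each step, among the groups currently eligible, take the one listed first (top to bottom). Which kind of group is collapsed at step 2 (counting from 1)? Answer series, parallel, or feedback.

Answer: parallel

Working:
1. reduce the series chain F5, F6
2. sum the parallel branches F4, (F5*F6)
3. cascade F1, F2, F3, (F4+(F5*F6))
At step 2 the group reduced is parallel.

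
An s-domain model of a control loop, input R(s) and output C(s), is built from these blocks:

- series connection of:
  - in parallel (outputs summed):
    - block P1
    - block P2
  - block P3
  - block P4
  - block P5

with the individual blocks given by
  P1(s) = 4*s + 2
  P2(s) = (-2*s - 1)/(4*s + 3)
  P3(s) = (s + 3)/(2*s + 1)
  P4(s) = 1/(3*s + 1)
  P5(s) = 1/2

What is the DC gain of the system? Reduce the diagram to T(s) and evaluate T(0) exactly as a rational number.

Answer: 5/2

Working:
1. combine P1, P2 in parallel = (16*s^2 + 18*s + 5)/(4*s + 3)
2. series reduction of (P1+P2), P3, P4, P5 = (8*s^2 + 29*s + 15)/(24*s^2 + 26*s + 6)
DC gain: substitute s = 0 into T(s) from step 2: T(0) = 15/6 = 5/2.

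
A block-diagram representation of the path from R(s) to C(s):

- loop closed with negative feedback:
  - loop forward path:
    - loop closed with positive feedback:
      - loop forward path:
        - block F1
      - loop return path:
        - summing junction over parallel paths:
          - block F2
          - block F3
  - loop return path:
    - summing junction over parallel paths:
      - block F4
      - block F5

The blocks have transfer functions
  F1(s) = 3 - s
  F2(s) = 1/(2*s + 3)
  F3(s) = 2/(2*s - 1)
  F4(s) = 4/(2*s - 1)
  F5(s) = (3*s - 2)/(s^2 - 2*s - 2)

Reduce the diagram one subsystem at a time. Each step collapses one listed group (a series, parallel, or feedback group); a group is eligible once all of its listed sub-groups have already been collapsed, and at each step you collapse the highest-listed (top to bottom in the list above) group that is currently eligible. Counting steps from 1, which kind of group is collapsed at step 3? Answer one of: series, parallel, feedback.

(1) add F2, F3 (parallel)
(2) feedback reduction of F1, (F2+F3)
(3) parallel reduction of F4, F5
(4) feedback reduction of [F1/(1-F1*(F2+F3))], (F4+F5)
Step 3 collapses a parallel group.

Final answer: parallel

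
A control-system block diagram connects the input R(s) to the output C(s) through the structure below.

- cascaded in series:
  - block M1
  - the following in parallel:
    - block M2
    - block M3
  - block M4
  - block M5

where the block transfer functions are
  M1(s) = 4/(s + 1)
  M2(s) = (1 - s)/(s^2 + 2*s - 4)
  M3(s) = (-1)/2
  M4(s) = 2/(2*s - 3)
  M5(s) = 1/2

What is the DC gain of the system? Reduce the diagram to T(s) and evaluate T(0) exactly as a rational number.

1. sum the parallel branches M2, M3; result (-s^2 - 4*s + 6)/(2*s^2 + 4*s - 8)
2. multiply M1, (M2+M3), M4, M5 (series); result (-2*s^2 - 8*s + 12)/(2*s^4 + 3*s^3 - 13*s^2 - 2*s + 12)
DC gain: substitute s = 0 into T(s) from step 2: T(0) = 12/12 = 1.

Therefore the answer is 1.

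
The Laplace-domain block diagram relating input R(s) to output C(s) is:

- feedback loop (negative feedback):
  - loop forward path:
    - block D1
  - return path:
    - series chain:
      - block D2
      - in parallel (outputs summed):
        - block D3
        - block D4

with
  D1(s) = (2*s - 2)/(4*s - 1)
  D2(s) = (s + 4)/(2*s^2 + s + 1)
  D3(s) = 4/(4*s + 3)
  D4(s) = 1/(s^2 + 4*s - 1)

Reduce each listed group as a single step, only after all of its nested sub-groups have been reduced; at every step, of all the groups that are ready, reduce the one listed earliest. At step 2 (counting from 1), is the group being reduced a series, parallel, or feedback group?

Reducing step by step:

Step 1. sum the parallel branches D3, D4
Step 2. cascade D2, (D3+D4)
Step 3. close the feedback loop around D1, (D2*(D3+D4))
Step 2 collapses a series group.

Answer: series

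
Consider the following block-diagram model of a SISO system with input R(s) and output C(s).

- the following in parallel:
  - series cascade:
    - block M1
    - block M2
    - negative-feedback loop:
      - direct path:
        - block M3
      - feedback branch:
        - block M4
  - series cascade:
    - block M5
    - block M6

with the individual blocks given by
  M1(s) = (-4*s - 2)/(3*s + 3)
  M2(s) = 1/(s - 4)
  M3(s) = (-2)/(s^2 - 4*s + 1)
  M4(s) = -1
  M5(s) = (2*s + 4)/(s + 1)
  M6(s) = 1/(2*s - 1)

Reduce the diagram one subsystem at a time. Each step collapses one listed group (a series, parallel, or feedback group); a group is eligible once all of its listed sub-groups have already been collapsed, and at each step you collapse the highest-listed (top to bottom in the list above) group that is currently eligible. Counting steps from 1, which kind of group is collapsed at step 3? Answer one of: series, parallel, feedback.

Answer: series

Working:
Step 1. collapse the loop (M3 forward, M4 return)
Step 2. series reduction of M1, M2, [M3/(1+M3*M4)]
Step 3. multiply M5, M6 (series)
Step 4. parallel reduction of (M1*M2*[M3/(1+M3*M4)]), (M5*M6)
At step 3 the group reduced is series.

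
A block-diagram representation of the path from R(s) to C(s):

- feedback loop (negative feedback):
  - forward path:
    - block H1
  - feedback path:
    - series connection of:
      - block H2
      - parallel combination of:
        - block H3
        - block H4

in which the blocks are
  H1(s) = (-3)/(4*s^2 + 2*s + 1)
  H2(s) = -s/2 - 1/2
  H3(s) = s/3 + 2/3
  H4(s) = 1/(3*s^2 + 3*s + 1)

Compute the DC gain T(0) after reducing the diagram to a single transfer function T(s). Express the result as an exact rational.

Answer: -6/7

Working:
(1) parallel reduction of H3, H4 gives (3*s^3 + 9*s^2 + 7*s + 5)/(9*s^2 + 9*s + 3)
(2) series reduction of H2, (H3+H4) gives (-3*s^4 - 12*s^3 - 16*s^2 - 12*s - 5)/(18*s^2 + 18*s + 6)
(3) feedback reduction of H1, (H2*(H3+H4)) gives (-18*s^2 - 18*s - 6)/(27*s^4 + 48*s^3 + 42*s^2 + 22*s + 7)
Evaluating the step-3 result (the overall T(s)) at s = 0 gives T(0) = -6/7.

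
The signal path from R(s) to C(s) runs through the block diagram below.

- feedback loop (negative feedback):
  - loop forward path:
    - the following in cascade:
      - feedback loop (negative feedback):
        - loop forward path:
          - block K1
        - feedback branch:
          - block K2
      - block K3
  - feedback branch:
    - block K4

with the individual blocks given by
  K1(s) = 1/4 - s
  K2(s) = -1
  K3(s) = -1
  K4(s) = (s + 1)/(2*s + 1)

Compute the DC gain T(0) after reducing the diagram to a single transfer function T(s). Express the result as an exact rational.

Reducing step by step:

Step 1. reduce the feedback loop with forward K1 and return K2 gives (1 - 4*s)/(4*s + 3)
Step 2. reduce the series chain [K1/(1+K1*K2)], K3 gives (4*s - 1)/(4*s + 3)
Step 3. apply the feedback formula to ([K1/(1+K1*K2)]*K3), K4 gives (8*s^2 + 2*s - 1)/(12*s^2 + 13*s + 2)
The step-3 result is T(s). Setting s = 0: T(0) = -1/2.

Answer: -1/2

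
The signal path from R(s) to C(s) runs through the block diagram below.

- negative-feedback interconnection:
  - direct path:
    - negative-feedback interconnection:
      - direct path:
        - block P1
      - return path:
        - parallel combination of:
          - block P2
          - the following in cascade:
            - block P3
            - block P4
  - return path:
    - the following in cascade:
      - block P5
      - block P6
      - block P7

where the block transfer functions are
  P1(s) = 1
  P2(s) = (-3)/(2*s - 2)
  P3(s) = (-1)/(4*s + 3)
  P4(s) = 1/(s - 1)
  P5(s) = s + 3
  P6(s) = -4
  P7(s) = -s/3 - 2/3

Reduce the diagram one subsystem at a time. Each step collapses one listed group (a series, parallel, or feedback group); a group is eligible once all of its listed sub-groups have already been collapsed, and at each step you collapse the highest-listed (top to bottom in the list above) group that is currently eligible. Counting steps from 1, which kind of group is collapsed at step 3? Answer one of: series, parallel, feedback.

Step 1 - multiply P3, P4 (series)
Step 2 - reduce the parallel group P2, (P3*P4)
Step 3 - close the feedback loop around P1, (P2+(P3*P4))
Step 4 - series reduction of P5, P6, P7
Step 5 - close the feedback loop around [P1/(1+P1*(P2+(P3*P4)))], (P5*P6*P7)
So the answer for step 3 is feedback.

Answer: feedback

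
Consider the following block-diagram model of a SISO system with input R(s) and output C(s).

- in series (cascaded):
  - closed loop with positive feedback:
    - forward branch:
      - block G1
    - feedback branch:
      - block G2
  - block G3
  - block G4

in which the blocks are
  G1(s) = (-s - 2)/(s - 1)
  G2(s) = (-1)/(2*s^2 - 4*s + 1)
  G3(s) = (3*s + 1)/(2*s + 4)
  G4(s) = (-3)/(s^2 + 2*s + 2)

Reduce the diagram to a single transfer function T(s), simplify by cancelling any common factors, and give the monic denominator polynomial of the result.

Step 1 - apply the feedback formula to G1, G2 = (-2*s^3 + 7*s - 2)/(2*s^3 - 6*s^2 + 4*s - 3)
Step 2 - multiply [G1/(1-G1*G2)], G3, G4 (series) = (18*s^3 - 30*s^2 - 3*s + 3)/(4*s^5 - 4*s^4 - 8*s^3 - 14*s^2 + 4*s - 12)
No further cancellation is possible in the step-2 result, so that is T(s). Its denominator becomes monic after dividing by the leading coefficient 4.

Therefore the answer is s^5 - s^4 - 2*s^3 - 7*s^2/2 + s - 3.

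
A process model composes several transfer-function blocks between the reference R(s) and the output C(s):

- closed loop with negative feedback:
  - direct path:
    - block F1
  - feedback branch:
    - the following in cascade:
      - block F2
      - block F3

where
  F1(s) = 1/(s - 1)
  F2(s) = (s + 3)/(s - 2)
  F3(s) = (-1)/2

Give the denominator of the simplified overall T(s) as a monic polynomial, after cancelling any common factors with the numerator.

First reduce the diagram to T(s).

[1] cascade F2, F3; result (-s - 3)/(2*s - 4)
[2] collapse the loop (F1 forward, (F2*F3) return); result (2*s - 4)/(2*s^2 - 7*s + 1)
That last expression is T(s), already simplified. Scaling its denominator by 1/2 (the reciprocal of the leading coefficient) yields the monic denominator.

Answer: s^2 - 7*s/2 + 1/2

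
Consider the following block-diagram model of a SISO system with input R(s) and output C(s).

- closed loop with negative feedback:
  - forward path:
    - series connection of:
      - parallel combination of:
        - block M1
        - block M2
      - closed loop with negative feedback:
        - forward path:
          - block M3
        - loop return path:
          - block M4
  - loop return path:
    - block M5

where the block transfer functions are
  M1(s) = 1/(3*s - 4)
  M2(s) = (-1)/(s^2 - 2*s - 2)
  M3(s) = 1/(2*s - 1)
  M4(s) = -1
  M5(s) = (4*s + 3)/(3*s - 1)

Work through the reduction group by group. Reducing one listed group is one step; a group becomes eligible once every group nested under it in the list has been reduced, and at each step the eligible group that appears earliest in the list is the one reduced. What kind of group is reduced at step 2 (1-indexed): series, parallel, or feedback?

Reducing step by step:

Step 1. combine M1, M2 in parallel
Step 2. feedback reduction of M3, M4
Step 3. reduce the series chain (M1+M2), [M3/(1+M3*M4)]
Step 4. collapse the loop (((M1+M2)*[M3/(1+M3*M4)]) forward, M5 return)
Step 2 collapses a feedback group.

Answer: feedback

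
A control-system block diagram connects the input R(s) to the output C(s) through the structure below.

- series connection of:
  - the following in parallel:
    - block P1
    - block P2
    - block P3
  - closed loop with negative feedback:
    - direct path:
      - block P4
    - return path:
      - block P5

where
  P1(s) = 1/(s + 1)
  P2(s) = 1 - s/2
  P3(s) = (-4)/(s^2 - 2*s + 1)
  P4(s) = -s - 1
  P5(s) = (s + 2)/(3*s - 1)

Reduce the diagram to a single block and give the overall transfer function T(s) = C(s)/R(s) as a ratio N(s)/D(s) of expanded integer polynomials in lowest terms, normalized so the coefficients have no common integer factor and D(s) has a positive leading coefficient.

(1) sum the parallel branches P1, P2, P3: (-s^4 + 3*s^3 + s^2 - 15*s - 4)/(2*s^3 - 2*s^2 - 2*s + 2)
(2) reduce the feedback loop with forward P4 and return P5: (3*s^2 + 2*s - 1)/(s^2 + 3)
(3) series reduction of (P1+P2+P3), [P4/(1+P4*P5)] - this is the overall T(s), already in the required normalized form

Answer: (-3*s^5 + 10*s^4 - 46*s^2 + 3*s + 4)/(2*s^4 - 4*s^3 + 8*s^2 - 12*s + 6)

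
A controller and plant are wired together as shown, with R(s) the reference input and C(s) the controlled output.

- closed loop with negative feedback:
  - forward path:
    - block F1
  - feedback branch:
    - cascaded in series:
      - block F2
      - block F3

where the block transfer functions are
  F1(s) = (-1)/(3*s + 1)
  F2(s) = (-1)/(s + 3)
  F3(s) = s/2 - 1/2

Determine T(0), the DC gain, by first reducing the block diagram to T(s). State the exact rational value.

Answer: -6/5

Working:
1. combine F2, F3 in series, giving (1 - s)/(2*s + 6)
2. close the feedback loop around F1, (F2*F3), giving (-2*s - 6)/(6*s^2 + 21*s + 5)
The step-2 result is T(s). Setting s = 0: T(0) = -6/5.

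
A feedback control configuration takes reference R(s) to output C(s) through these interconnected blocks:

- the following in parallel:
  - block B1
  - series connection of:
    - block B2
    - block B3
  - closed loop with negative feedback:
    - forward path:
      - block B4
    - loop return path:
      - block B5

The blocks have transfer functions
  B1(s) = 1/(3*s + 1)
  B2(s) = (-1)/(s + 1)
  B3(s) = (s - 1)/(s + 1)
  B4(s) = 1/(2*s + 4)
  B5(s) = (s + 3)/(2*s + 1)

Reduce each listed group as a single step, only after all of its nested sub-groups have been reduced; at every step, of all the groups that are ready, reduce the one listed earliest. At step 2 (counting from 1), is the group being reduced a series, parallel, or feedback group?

Answer: feedback

Working:
[1] multiply B2, B3 (series)
[2] reduce the feedback loop with forward B4 and return B5
[3] sum the parallel branches B1, (B2*B3), [B4/(1+B4*B5)]
At step 2 the group reduced is feedback.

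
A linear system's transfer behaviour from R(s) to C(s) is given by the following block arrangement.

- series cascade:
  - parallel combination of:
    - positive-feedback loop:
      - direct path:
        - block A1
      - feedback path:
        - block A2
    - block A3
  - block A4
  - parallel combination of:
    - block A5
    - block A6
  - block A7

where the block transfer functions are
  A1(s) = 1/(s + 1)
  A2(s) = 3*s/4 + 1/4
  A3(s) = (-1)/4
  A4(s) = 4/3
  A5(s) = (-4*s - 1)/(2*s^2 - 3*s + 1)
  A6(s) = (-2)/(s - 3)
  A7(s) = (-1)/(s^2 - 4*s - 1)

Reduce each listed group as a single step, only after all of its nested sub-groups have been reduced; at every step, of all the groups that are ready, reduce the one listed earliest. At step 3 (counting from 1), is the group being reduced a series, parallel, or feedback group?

[1] collapse the loop (A1 forward, A2 return)
[2] add [A1/(1-A1*A2)], A3 (parallel)
[3] combine A5, A6 in parallel
[4] combine ([A1/(1-A1*A2)]+A3), A4, (A5+A6), A7 in series
Step 3: parallel.

Hence the answer: parallel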